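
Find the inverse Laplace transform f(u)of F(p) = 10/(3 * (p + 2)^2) 10 * u * exp(-2 * u)/3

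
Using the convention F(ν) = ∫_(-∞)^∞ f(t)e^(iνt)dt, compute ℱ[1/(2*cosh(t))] pi/(2*cosh(pi*ν/2))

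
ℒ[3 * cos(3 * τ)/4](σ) 3 * σ/(4 * (σ^2 + 9))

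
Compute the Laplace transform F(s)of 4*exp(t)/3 4/(3*(s - 1))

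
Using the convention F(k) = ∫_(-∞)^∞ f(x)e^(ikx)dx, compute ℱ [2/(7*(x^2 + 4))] pi*exp(-2*Abs(k))/7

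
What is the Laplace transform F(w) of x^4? 24/w^5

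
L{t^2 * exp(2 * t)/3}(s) 2/(3 * (s - 2)^3)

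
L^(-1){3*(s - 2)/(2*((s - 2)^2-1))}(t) 3*exp(2*t)*cosh(t)/2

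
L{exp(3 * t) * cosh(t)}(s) (s - 3)/((s - 3)^2 - 1)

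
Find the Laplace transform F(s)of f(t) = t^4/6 4/s^5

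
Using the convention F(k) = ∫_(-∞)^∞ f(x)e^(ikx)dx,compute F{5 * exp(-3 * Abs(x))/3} 10/(k^2 + 9)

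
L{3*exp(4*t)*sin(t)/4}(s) 3/(4*((s - 4)^2 + 1))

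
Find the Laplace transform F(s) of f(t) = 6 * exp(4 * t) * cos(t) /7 6 * (s - 4) /(7 * ((s - 4) ^2 + 1) ) 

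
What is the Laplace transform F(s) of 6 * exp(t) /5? 6/(5 * (s - 1) ) 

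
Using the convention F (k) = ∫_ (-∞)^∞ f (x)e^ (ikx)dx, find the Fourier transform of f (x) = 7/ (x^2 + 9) 7 * pi * exp (-3 * Abs (k))/3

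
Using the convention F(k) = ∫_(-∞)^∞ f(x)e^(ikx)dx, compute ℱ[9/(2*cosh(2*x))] 9*pi/(4*cosh(pi*k/4))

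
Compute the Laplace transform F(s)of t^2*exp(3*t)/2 (s - 3)^(-3)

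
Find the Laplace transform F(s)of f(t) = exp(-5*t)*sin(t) 1/((s + 5)^2 + 1)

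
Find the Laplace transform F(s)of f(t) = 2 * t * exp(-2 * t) 2/(s + 2)^2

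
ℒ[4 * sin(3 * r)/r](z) 4 * atan(3/z)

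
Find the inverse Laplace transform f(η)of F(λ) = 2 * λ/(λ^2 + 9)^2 η * sin(3 * η)/3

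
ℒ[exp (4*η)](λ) 1/ (λ - 4)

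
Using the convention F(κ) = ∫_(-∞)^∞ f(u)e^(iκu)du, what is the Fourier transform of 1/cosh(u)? pi/cosh(pi*κ/2)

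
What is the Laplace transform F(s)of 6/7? 6/(7*s)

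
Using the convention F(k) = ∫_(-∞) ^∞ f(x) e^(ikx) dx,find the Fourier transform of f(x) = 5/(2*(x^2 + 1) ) 5*pi*exp(-Abs(k) ) /2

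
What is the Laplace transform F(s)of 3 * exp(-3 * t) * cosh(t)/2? 3 * (s+3)/(2 * ((s+3)^2 - 1))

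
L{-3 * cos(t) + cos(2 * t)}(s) s/(s^2 + 4) - 3 * s/(s^2 + 1)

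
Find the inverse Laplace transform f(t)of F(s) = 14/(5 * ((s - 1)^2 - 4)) 7 * exp(t) * sinh(2 * t)/5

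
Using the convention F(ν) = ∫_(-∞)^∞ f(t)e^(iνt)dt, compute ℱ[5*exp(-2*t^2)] 5*sqrt(2)*sqrt(pi)*exp(-ν^2/8)/2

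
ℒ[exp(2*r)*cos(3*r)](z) (z - 2) /((z - 2) ^2+9) 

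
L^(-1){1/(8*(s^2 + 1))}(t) sin(t)/8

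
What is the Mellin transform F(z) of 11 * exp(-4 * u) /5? 11 * gamma(z) /(5 * 4^z) 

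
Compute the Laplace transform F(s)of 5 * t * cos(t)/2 5 * (s^2 - 1)/(2 * (s^2 + 1)^2)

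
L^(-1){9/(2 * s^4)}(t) 3 * t^3/4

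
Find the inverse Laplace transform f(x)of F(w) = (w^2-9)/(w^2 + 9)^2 x*cos(3*x)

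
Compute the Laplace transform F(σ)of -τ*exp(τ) -1/(σ - 1)^2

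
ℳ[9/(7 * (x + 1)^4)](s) 3 * gamma(s) * gamma(4 - s)/14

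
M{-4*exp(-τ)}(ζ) -4*gamma(ζ)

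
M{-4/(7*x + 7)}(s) -4*pi*csc(pi*s)/7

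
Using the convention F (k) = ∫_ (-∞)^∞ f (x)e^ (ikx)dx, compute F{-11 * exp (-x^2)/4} -11 * sqrt (pi) * exp (-k^2/4)/4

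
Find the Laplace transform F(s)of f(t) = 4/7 4/(7 * s)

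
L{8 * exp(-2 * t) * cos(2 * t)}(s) 8 * (s + 2)/((s + 2)^2 + 4)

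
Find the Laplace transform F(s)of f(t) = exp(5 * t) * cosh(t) (s - 5)/((s - 5)^2 - 1)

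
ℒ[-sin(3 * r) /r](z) -atan(3/z) 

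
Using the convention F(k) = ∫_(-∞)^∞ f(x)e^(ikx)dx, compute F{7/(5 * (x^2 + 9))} 7 * pi * exp(-3 * Abs(k))/15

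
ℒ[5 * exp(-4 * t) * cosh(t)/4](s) 5 * (s+4)/(4 * ((s+4)^2 - 1))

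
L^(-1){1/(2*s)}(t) 1/2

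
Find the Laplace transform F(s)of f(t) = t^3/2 3/s^4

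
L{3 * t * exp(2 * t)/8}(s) 3/(8 * (s - 2)^2)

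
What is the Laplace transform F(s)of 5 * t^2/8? 5/(4 * s^3)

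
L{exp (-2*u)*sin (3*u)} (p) 3/ ( (p + 2)^2 + 9)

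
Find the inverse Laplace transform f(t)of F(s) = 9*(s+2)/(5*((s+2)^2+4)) 9*exp(-2*t)*cos(2*t)/5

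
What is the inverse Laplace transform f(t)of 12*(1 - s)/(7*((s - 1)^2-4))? -12*exp(t)*cosh(2*t)/7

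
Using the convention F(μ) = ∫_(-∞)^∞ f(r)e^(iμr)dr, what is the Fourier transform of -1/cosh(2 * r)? -pi/(2 * cosh(pi * μ/4))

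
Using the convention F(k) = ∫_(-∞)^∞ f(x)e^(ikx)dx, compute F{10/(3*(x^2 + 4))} 5*pi*exp(-2*Abs(k))/3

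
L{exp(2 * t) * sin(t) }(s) 1/((s - 2) ^2+1) 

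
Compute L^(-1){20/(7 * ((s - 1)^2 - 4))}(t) 10 * exp(t) * sinh(2 * t)/7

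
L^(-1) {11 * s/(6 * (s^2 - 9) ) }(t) 11 * cosh(3 * t) /6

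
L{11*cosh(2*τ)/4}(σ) 11*σ/(4*(σ^2 - 4))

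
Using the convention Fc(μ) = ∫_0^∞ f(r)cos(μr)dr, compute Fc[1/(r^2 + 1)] pi*exp(-μ)/2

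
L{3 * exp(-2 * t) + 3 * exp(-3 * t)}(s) 3/(s + 3) + 3/(s + 2)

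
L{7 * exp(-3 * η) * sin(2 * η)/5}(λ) 14/(5 * ((λ + 3)^2 + 4))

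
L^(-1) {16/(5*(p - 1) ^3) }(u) 8*u^2*exp(u) /5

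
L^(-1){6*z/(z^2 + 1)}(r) 6*cos(r)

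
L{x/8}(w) 1/(8 * w^2)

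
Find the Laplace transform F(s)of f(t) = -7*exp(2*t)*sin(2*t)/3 -14/(3*(s - 2)^2 + 12)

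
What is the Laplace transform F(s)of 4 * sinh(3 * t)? 12/(s^2 - 9)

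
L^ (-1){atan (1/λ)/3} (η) sin (η)/ (3 * η)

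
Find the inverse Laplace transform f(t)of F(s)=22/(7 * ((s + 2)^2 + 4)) 11 * exp(-2 * t) * sin(2 * t)/7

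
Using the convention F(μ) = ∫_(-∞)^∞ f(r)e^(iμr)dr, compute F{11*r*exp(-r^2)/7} 11*I*sqrt(pi)*μ*exp(-μ^2/4)/14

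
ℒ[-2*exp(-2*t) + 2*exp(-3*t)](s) 2/(s + 3) - 2/(s + 2)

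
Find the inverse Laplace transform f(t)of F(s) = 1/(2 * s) 1/2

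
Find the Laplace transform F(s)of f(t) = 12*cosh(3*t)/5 12*s/(5*(s^2 - 9))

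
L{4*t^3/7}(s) 24/(7*s^4)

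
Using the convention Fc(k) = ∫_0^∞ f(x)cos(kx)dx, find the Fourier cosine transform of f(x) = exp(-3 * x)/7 3/(7 * (k^2 + 9))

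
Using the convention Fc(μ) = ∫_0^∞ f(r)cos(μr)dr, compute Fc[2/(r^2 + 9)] pi*exp(-3*μ)/3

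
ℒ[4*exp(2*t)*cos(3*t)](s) 4*(s - 2)/((s - 2)^2 + 9)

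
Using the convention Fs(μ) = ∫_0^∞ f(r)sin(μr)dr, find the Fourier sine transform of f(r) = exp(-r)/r atan(μ)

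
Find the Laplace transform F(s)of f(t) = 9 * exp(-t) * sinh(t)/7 9/(7 * s * (s + 2))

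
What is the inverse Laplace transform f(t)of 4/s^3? 2 * t^2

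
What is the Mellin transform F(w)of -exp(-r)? -gamma(w)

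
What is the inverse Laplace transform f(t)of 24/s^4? 4 * t^3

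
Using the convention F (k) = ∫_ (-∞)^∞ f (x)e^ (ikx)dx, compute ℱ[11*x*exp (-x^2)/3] 11*I*sqrt (pi)*k*exp (-k^2/4)/6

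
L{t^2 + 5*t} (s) 5/s^2 + 2/s^3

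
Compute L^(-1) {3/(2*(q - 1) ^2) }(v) 3*v*exp(v) /2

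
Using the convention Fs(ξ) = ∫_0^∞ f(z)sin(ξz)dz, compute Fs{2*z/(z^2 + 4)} pi*exp(-2*ξ)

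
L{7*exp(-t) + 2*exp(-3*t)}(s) 7/(s + 1) + 2/(s + 3)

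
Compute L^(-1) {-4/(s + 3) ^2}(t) -4*t*exp(-3*t) 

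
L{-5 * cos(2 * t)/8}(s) -5 * s/(8 * s^2 + 32)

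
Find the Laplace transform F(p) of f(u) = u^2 2/p^3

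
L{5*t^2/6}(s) 5/(3*s^3)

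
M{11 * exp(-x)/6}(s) 11 * gamma(s)/6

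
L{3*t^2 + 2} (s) 6/s^3 + 2/s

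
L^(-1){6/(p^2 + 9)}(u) 2*sin(3*u)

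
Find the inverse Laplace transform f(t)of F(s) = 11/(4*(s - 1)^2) 11*t*exp(t)/4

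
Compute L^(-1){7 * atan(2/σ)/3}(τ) 7 * sin(2 * τ)/(3 * τ)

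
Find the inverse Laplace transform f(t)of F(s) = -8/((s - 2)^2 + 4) -4 * exp(2 * t) * sin(2 * t)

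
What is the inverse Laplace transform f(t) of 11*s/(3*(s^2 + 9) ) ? 11*cos(3*t) /3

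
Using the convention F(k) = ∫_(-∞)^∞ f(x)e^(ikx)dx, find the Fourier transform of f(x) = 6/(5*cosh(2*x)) 3*pi/(5*cosh(pi*k/4))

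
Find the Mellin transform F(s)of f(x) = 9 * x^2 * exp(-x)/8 9 * gamma(s + 2)/8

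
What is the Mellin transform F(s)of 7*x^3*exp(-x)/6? 7*gamma(s + 3)/6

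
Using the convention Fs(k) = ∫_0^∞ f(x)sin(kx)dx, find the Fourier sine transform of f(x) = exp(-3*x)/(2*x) atan(k/3)/2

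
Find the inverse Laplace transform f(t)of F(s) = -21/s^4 -7*t^3/2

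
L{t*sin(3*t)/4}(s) 3*s/(2*(s^2 + 9)^2)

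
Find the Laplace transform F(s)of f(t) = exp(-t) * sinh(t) 1/(s * (s + 2))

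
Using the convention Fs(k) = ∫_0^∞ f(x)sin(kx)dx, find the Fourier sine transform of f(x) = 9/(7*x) 9*pi/14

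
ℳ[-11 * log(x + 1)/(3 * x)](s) 11 * pi * csc(pi * s)/(3 * (s - 1))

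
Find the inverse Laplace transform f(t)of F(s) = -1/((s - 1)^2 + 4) -exp(t) * sin(2 * t)/2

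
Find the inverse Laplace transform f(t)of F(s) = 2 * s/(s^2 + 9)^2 t * sin(3 * t)/3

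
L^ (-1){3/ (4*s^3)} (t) 3*t^2/8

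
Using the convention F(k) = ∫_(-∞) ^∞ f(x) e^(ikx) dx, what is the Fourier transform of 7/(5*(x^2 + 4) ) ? 7*pi*exp(-2*Abs(k) ) /10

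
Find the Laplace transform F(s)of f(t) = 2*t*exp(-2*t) 2/(s + 2)^2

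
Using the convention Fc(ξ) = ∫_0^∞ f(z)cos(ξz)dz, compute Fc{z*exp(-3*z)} (9 - ξ^2)/(ξ^2+9)^2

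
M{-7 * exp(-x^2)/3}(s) -7 * gamma(s/2)/6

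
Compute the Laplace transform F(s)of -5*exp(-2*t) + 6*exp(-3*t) 6/(s + 3) - 5/(s + 2)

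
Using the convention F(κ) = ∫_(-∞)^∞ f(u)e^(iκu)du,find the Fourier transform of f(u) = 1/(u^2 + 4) pi*exp(-2*Abs(κ))/2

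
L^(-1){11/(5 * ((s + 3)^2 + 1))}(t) 11 * exp(-3 * t) * sin(t)/5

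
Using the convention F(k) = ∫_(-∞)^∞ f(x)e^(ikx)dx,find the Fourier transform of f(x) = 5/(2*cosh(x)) 5*pi/(2*cosh(pi*k/2))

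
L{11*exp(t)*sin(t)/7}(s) 11/(7*((s - 1)^2 + 1))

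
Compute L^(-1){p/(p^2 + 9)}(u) cos(3 * u)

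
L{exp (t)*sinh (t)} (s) 1/ (s*(s - 2))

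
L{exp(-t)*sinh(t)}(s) 1/(s*(s + 2))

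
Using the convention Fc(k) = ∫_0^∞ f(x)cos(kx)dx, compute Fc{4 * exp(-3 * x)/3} 4/(k^2 + 9)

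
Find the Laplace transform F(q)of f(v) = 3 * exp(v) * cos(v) 3 * (q - 1)/((q - 1)^2 + 1)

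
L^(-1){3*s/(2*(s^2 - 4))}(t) 3*cosh(2*t)/2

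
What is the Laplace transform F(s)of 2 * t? 2/s^2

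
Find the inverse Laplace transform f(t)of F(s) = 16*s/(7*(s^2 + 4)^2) 4*t*sin(2*t)/7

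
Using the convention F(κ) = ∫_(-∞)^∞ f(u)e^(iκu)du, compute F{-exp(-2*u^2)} -sqrt(2)*sqrt(pi)*exp(-κ^2/8)/2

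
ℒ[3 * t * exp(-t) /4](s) 3/(4 * (s + 1) ^2) 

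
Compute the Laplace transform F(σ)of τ σ^(-2)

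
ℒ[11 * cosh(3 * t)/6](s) 11 * s/(6 * (s^2 - 9))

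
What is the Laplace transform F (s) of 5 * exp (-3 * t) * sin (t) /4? 5/ (4 * ( (s + 3) ^2 + 1) ) 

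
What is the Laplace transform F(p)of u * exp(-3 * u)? (p + 3)^(-2)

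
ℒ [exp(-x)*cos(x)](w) (w+1)/((w+1)^2+1)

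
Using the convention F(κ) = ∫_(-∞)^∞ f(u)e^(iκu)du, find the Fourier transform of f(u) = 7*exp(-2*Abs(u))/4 7/(κ^2 + 4)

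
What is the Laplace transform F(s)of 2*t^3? 12/s^4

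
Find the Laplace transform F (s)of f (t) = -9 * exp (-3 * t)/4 -9/ (4 * s + 12)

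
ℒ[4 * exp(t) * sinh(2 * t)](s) 8/((s - 1)^2 - 4)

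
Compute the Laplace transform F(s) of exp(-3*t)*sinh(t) 1/((s + 3) ^2 - 1) 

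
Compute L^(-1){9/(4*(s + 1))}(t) 9*exp(-t)/4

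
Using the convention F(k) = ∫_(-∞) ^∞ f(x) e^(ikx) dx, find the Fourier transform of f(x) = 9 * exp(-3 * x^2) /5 3 * sqrt(3) * sqrt(pi) * exp(-k^2/12) /5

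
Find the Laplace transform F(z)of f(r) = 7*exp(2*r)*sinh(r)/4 7/(4*((z - 2)^2 - 1))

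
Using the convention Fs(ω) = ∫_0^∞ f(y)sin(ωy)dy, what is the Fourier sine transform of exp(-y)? ω/(ω^2 + 1)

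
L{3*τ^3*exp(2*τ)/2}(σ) 9/(σ - 2)^4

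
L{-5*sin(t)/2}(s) -5/(2*s^2 + 2)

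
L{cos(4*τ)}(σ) σ/(σ^2 + 16)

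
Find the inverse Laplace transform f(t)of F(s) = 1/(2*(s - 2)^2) t*exp(2*t)/2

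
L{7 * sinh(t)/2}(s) 7/(2 * (s^2 - 1))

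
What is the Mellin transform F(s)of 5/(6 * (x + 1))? 5 * pi * csc(pi * s)/6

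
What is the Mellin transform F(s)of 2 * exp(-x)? 2 * gamma(s)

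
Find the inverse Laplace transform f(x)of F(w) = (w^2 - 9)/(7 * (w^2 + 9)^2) x * cos(3 * x)/7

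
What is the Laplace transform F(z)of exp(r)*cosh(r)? (z - 1)/(z*(z - 2))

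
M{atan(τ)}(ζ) -pi*sec(pi*ζ/2)/(2*ζ)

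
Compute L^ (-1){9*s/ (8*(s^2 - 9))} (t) 9*cosh (3*t)/8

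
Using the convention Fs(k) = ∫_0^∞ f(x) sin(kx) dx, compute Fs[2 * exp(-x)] 2 * k/(k^2+1) 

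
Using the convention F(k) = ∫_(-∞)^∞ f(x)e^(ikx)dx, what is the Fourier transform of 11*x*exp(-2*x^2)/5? 11*sqrt(2)*I*sqrt(pi)*k*exp(-k^2/8)/40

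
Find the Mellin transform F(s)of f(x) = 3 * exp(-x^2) 3 * gamma(s/2)/2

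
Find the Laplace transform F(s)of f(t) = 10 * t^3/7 60/(7 * s^4)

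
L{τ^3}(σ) 6/σ^4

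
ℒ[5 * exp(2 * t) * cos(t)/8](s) 5 * (s - 2)/(8 * ((s - 2)^2+1))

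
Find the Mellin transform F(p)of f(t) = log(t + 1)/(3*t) -pi*csc(pi*p)/(3*p - 3)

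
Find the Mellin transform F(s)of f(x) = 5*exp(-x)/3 5*gamma(s)/3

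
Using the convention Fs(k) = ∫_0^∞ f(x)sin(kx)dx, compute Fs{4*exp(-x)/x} 4*atan(k)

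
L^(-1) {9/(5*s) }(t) 9/5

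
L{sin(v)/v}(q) atan(1/q)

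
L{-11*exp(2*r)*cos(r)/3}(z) 11*(2 - z)/(3*((z - 2)^2+1))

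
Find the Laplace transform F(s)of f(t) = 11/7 11/(7 * s)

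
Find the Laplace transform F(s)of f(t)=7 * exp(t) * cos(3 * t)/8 7 * (s - 1)/(8 * ((s - 1)^2 + 9))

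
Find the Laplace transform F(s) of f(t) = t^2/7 2/(7 * s^3) 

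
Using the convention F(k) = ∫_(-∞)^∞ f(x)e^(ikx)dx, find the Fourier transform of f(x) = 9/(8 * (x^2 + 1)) 9 * pi * exp(-Abs(k))/8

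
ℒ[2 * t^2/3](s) 4/(3 * s^3)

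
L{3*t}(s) 3/s^2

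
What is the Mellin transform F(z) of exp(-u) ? gamma(z) 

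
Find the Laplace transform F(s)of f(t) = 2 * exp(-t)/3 2/(3 * (s + 1))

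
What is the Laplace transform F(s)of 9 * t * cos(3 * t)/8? 9 * (s^2 - 9)/(8 * (s^2 + 9)^2)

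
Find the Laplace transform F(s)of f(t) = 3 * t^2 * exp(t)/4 3/(2 * (s - 1)^3)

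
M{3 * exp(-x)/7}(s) 3 * gamma(s)/7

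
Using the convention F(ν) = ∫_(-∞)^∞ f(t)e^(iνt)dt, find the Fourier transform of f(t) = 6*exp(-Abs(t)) 12/(ν^2+1)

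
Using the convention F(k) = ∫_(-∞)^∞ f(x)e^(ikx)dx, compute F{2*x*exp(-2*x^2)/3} sqrt(2)*I*sqrt(pi)*k*exp(-k^2/8)/12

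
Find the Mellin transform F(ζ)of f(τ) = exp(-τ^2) gamma(ζ/2)/2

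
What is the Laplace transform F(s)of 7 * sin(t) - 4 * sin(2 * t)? 7/(s^2 + 1) - 8/(s^2 + 4)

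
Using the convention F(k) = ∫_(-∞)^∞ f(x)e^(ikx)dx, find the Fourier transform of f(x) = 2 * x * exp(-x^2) I * sqrt(pi) * k * exp(-k^2/4)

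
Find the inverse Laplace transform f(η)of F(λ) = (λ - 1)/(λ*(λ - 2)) exp(η)*cosh(η)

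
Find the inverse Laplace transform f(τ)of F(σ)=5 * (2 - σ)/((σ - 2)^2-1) -5 * exp(2 * τ) * cosh(τ)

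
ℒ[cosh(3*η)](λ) λ/(λ^2 - 9) 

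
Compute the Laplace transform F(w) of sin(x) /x atan(1/w) 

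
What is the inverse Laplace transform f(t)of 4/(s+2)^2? 4*t*exp(-2*t)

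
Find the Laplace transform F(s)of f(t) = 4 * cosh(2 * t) 4 * s/(s^2 - 4)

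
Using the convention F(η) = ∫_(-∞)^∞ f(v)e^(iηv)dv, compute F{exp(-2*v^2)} sqrt(2)*sqrt(pi)*exp(-η^2/8)/2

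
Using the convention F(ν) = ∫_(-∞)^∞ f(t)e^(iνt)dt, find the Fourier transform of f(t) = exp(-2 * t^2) sqrt(2) * sqrt(pi) * exp(-ν^2/8)/2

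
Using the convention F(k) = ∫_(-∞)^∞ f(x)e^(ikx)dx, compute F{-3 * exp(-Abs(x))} -6/(k^2+1)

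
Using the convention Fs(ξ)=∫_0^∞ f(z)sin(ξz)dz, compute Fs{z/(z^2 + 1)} pi*exp(-ξ)/2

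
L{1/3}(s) 1/(3 * s) 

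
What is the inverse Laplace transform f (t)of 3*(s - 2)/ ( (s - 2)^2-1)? 3*exp (2*t)*cosh (t)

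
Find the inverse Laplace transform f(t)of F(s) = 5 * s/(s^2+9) 5 * cos(3 * t)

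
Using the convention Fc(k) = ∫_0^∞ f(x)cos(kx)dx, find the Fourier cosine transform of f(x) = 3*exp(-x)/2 3/(2*(k^2 + 1))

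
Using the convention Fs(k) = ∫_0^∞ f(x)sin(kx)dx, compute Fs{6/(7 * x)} 3 * pi/7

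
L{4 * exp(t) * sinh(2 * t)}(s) 8/((s - 1)^2 - 4)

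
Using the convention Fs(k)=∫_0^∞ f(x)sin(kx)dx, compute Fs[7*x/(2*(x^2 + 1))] 7*pi*exp(-k)/4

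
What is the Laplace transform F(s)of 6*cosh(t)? 6*s/(s^2 - 1)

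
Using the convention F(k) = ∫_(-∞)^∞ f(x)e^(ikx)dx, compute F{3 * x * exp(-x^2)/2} 3 * I * sqrt(pi) * k * exp(-k^2/4)/4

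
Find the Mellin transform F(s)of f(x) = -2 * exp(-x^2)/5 -gamma(s/2)/5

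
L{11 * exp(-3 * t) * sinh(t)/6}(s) 11/(6 * ((s + 3)^2 - 1))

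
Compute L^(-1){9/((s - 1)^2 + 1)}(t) 9 * exp(t) * sin(t)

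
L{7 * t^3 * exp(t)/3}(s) 14/(s - 1)^4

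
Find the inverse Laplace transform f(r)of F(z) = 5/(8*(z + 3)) 5*exp(-3*r)/8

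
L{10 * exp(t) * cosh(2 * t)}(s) 10 * (s - 1)/((s - 1)^2 - 4)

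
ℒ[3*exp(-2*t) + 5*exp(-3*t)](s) 5/(s + 3) + 3/(s + 2) 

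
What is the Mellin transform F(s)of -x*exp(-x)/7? -gamma(s + 1)/7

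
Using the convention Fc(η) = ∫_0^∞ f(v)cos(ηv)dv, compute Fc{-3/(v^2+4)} -3*pi*exp(-2*η)/4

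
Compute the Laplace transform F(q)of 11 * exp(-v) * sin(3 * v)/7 33/(7 * ((q + 1)^2 + 9))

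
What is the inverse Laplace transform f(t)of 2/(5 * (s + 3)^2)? 2 * t * exp(-3 * t)/5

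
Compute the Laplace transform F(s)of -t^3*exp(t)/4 -3/(2*(s - 1)^4)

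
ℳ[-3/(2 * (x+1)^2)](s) 3 * pi * (s - 1)/(2 * sin(pi * s))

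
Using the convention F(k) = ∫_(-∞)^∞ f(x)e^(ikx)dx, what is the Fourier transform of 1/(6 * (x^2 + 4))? pi * exp(-2 * Abs(k))/12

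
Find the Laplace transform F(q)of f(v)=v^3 6/q^4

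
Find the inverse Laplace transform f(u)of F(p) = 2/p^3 u^2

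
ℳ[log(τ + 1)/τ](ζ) -pi * csc(pi * ζ)/(ζ - 1)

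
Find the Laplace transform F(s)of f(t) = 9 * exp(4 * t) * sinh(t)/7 9/(7 * ((s - 4)^2 - 1))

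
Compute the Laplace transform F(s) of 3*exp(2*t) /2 3/(2*(s - 2) ) 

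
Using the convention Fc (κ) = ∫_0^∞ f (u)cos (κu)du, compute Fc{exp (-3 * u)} 3/ (κ^2+9)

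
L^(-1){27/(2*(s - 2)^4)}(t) 9*t^3*exp(2*t)/4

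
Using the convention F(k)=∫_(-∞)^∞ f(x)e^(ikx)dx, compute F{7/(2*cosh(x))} 7*pi/(2*cosh(pi*k/2))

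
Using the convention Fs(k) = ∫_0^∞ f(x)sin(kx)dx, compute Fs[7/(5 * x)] 7 * pi/10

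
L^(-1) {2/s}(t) 2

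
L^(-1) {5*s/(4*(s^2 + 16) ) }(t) 5*cos(4*t) /4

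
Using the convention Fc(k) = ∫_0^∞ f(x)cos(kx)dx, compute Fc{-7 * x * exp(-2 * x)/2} 7 * (k^2 - 4)/(2 * (k^2 + 4)^2)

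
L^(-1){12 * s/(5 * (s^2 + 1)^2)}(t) 6 * t * sin(t)/5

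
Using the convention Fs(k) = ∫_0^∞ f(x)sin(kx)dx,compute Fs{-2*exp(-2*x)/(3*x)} -2*atan(k/2)/3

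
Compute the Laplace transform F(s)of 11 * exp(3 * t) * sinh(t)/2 11/(2 * ((s - 3)^2 - 1))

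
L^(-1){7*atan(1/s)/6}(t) 7*sin(t)/(6*t)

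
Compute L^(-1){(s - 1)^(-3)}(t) t^2*exp(t)/2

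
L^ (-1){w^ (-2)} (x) x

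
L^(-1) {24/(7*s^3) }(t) 12*t^2/7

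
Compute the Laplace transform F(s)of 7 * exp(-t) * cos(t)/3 7 * (s + 1)/(3 * ((s + 1)^2 + 1))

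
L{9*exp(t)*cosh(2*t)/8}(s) 9*(s - 1)/(8*((s - 1)^2 - 4))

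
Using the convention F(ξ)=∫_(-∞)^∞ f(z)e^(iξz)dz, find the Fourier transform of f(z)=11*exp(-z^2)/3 11*sqrt(pi)*exp(-ξ^2/4)/3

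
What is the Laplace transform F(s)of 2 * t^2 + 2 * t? 4/s^3 + 2/s^2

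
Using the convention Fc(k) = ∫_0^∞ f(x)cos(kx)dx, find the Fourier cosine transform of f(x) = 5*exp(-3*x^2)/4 5*sqrt(3)*sqrt(pi)*exp(-k^2/12)/24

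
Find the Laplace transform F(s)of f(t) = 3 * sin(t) 3/(s^2 + 1)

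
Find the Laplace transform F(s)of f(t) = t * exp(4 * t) (s - 4)^(-2)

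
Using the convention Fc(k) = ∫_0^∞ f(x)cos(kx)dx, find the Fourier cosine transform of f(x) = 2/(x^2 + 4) pi*exp(-2*k)/2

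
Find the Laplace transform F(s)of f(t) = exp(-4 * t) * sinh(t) 1/((s + 4)^2 - 1)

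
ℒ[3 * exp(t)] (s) 3/(s - 1)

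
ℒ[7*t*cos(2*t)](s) 7*(s^2 - 4)/(s^2 + 4)^2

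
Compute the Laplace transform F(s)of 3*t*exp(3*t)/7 3/(7*(s - 3)^2)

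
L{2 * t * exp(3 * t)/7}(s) 2/(7 * (s - 3)^2)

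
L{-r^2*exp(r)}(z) -2/(z - 1)^3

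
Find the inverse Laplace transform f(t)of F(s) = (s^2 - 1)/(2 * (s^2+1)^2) t * cos(t)/2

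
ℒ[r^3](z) 6/z^4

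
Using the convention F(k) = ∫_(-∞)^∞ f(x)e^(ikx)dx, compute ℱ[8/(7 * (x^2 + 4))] 4 * pi * exp(-2 * Abs(k))/7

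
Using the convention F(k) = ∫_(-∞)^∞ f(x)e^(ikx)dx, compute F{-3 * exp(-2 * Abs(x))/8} -3/(2 * k^2 + 8)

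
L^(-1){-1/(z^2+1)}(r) -sin(r)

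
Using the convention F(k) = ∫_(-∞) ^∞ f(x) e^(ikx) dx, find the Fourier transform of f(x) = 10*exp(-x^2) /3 10*sqrt(pi)*exp(-k^2/4) /3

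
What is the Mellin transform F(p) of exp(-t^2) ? gamma(p/2) /2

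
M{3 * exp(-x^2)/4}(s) 3 * gamma(s/2)/8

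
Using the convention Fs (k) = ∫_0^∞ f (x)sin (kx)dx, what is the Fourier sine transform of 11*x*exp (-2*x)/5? 44*k/ (5*(k^2 + 4)^2)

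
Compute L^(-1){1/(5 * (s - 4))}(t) exp(4 * t)/5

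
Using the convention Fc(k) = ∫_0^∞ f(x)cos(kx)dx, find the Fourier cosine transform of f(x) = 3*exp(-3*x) 9/(k^2 + 9)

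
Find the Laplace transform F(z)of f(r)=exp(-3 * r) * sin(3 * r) 3/((z+3)^2+9)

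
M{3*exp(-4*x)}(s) 3*gamma(s)/4^s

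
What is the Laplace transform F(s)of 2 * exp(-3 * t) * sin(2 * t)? 4/((s + 3)^2 + 4)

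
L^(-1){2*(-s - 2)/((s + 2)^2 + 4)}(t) -2*exp(-2*t)*cos(2*t)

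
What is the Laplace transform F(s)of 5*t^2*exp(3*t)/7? 10/(7*(s - 3)^3)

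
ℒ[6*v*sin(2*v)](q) 24*q/(q^2+4)^2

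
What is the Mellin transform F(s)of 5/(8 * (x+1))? 5 * pi * csc(pi * s)/8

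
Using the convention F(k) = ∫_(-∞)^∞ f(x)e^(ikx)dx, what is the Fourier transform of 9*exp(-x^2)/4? 9*sqrt(pi)*exp(-k^2/4)/4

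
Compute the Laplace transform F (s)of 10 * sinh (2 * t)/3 20/ (3 * (s^2 - 4))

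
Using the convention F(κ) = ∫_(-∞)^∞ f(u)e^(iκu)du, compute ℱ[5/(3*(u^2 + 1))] 5*pi*exp(-Abs(κ))/3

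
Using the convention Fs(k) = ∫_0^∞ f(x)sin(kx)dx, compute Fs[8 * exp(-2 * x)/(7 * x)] 8 * atan(k/2)/7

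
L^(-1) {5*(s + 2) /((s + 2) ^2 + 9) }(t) 5*exp(-2*t)*cos(3*t) 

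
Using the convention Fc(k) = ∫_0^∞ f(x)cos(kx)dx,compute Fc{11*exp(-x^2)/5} 11*sqrt(pi)*exp(-k^2/4)/10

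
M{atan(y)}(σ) -pi * sec(pi * σ/2)/(2 * σ)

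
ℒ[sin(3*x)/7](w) 3/(7*(w^2 + 9))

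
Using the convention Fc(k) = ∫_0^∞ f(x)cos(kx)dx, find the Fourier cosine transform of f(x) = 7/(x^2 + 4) 7 * pi * exp(-2 * k)/4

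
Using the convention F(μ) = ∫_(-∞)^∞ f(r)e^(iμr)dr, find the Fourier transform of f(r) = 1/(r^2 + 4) pi*exp(-2*Abs(μ))/2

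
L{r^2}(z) 2/z^3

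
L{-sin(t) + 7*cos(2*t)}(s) 7*s/(s^2 + 4) - 1/(s^2 + 1)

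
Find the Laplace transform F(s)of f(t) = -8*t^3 -48/s^4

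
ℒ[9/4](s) 9/(4*s)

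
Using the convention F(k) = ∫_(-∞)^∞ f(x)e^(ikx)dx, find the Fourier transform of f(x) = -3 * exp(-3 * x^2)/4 -sqrt(3) * sqrt(pi) * exp(-k^2/12)/4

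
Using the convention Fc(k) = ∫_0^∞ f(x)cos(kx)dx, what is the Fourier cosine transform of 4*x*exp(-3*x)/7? 4*(9 - k^2)/(7*(k^2 + 9)^2)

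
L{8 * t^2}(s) 16/s^3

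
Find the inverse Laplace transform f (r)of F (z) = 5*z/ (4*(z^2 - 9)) 5*cosh (3*r)/4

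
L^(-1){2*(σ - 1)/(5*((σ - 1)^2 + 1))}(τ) 2*exp(τ)*cos(τ)/5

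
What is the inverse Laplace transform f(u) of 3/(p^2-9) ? sinh(3*u) 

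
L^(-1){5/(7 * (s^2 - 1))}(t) 5 * sinh(t)/7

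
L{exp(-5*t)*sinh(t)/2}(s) 1/(2*((s + 5)^2 - 1))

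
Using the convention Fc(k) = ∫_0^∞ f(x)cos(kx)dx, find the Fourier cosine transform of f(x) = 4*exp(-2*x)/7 8/(7*(k^2 + 4))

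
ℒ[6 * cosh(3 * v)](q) 6 * q/(q^2-9) 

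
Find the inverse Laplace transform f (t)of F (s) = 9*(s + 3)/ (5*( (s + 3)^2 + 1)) 9*exp (-3*t)*cos (t)/5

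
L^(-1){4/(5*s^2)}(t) 4*t/5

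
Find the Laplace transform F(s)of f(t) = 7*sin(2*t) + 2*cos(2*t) 14/(s^2 + 4) + 2*s/(s^2 + 4)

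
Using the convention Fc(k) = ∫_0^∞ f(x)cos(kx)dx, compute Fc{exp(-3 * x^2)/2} sqrt(3) * sqrt(pi) * exp(-k^2/12)/12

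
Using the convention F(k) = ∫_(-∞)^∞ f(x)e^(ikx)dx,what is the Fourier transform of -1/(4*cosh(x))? -pi/(4*cosh(pi*k/2))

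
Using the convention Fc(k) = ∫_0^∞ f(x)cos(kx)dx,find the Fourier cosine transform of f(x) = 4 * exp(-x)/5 4/(5 * (k^2 + 1))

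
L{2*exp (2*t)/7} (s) 2/ (7*(s - 2))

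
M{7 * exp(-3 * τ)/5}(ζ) 7 * gamma(ζ)/(5 * 3^ζ)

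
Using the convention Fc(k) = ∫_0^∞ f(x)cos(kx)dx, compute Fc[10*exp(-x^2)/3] 5*sqrt(pi)*exp(-k^2/4)/3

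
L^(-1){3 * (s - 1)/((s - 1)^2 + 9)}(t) 3 * exp(t) * cos(3 * t)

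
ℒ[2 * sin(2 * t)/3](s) 4/(3 * (s^2+4))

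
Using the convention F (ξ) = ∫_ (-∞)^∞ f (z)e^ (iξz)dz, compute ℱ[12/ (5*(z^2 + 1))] 12*pi*exp (-Abs (ξ))/5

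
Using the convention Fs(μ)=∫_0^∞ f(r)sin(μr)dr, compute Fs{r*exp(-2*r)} 4*μ/(μ^2+4)^2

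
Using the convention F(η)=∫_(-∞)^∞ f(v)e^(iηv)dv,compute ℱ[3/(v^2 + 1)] 3*pi*exp(-Abs(η))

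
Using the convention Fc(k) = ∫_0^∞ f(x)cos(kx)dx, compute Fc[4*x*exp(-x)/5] 4*(1 - k^2)/(5*(k^2+1)^2)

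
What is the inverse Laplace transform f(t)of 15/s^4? 5 * t^3/2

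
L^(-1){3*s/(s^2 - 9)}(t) 3*cosh(3*t)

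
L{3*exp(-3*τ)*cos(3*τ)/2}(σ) 3*(σ + 3)/(2*((σ + 3)^2 + 9))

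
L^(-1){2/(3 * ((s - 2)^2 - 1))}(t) 2 * exp(2 * t) * sinh(t)/3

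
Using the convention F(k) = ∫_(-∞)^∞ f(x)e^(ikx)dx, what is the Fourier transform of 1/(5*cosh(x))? pi/(5*cosh(pi*k/2))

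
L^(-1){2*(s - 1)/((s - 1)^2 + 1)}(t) 2*exp(t)*cos(t)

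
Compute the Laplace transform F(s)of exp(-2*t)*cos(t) (s+2)/((s+2)^2+1)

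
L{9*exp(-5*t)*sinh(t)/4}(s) 9/(4*((s + 5)^2 - 1))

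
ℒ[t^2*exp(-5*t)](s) 2/(s + 5)^3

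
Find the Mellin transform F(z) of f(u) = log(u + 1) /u -pi*csc(pi*z) /(z - 1) 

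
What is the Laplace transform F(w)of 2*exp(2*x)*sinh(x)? 2/((w - 2)^2-1)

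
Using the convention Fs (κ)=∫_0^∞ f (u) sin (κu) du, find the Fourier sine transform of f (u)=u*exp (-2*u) 4*κ/ (κ^2+4) ^2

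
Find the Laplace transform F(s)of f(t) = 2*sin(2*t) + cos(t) s/(s^2 + 1) + 4/(s^2 + 4)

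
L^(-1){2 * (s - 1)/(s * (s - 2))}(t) 2 * exp(t) * cosh(t)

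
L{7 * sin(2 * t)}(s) 14/(s^2 + 4)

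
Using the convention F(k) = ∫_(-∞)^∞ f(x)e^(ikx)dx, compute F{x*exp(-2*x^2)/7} sqrt(2)*I*sqrt(pi)*k*exp(-k^2/8)/56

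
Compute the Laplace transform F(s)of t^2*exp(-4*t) 2/(s + 4)^3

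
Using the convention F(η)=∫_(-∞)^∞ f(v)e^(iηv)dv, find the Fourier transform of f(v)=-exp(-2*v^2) -sqrt(2)*sqrt(pi)*exp(-η^2/8)/2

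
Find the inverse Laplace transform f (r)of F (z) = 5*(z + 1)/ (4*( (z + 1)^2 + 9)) 5*exp (-r)*cos (3*r)/4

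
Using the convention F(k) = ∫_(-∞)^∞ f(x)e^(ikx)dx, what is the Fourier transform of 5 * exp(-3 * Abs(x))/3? 10/(k^2 + 9)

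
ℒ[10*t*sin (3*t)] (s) 60*s/ (s^2 + 9)^2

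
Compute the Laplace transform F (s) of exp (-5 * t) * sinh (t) 1/ ( (s + 5) ^2-1) 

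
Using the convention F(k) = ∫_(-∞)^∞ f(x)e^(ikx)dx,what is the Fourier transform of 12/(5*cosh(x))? 12*pi/(5*cosh(pi*k/2))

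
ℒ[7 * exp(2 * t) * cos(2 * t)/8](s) 7 * (s - 2)/(8 * ((s - 2)^2 + 4))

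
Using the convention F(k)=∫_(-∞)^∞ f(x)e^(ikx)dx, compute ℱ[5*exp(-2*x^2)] 5*sqrt(2)*sqrt(pi)*exp(-k^2/8)/2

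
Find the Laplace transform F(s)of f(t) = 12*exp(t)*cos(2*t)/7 12*(s - 1)/(7*((s - 1)^2 + 4))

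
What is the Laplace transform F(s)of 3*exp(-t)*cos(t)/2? 3*(s + 1)/(2*((s + 1)^2 + 1))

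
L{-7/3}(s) -7/(3 * s)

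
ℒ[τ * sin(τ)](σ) 2 * σ/(σ^2+1)^2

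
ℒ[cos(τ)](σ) σ/(σ^2 + 1)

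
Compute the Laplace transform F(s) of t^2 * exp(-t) 2/(s + 1) ^3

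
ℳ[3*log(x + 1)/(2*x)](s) -3*pi*csc(pi*s)/(2*s - 2)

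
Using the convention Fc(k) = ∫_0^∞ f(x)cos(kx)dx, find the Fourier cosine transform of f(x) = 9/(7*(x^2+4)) 9*pi*exp(-2*k)/28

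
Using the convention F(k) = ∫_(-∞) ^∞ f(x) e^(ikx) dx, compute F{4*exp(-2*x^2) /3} 2*sqrt(2)*sqrt(pi)*exp(-k^2/8) /3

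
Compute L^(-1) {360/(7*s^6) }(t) 3*t^5/7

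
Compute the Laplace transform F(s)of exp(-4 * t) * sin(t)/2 1/(2 * ((s + 4)^2 + 1))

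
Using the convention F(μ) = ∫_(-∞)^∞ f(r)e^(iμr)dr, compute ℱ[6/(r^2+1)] 6 * pi * exp(-Abs(μ))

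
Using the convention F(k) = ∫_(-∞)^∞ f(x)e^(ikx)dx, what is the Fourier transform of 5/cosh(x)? 5 * pi/cosh(pi * k/2)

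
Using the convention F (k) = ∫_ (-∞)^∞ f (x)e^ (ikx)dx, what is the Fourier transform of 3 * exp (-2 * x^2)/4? 3 * sqrt (2) * sqrt (pi) * exp (-k^2/8)/8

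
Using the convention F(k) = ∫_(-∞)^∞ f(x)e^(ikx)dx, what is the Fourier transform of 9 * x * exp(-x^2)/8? 9 * I * sqrt(pi) * k * exp(-k^2/4)/16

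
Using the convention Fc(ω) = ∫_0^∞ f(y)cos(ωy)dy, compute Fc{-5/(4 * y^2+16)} -5 * pi * exp(-2 * ω)/16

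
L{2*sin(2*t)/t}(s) 2*atan(2/s)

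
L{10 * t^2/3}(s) 20/(3 * s^3)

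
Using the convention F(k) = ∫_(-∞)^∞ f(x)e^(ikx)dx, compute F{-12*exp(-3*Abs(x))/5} -72/(5*k^2 + 45)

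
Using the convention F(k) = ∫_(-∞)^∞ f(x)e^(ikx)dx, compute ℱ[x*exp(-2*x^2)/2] sqrt(2)*I*sqrt(pi)*k*exp(-k^2/8)/16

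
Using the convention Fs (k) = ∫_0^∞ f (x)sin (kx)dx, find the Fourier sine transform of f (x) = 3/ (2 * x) 3 * pi/4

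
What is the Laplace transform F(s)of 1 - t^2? 1/s - 2/s^3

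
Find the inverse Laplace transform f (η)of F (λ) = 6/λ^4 η^3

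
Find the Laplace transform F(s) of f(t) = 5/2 5/(2 * s) 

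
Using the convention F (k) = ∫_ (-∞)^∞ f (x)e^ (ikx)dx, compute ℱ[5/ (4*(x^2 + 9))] 5*pi*exp (-3*Abs (k))/12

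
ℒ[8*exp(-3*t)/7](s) 8/(7*(s+3))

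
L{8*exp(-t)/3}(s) 8/(3*(s + 1))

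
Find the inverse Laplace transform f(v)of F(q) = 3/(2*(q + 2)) 3*exp(-2*v)/2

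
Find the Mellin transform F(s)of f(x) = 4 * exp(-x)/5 4 * gamma(s)/5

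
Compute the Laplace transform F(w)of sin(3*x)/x atan(3/w)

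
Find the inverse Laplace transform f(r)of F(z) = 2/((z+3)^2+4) exp(-3 * r) * sin(2 * r)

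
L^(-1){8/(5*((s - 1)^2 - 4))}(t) 4*exp(t)*sinh(2*t)/5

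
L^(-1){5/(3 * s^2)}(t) 5 * t/3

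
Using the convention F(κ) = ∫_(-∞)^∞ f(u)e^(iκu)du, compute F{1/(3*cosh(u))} pi/(3*cosh(pi*κ/2))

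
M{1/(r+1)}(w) pi*csc(pi*w)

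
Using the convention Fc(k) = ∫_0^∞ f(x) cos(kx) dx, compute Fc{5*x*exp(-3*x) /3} 5*(9 - k^2) /(3*(k^2 + 9) ^2) 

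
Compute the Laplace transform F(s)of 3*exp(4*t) 3/(s - 4)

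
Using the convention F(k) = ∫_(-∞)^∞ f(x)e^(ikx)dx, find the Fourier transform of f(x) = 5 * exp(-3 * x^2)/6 5 * sqrt(3) * sqrt(pi) * exp(-k^2/12)/18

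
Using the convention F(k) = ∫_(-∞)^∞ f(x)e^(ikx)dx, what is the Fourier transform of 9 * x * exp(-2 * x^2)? 9 * sqrt(2) * I * sqrt(pi) * k * exp(-k^2/8)/8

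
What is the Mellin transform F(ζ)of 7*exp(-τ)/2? 7*gamma(ζ)/2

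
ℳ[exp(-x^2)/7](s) gamma(s/2)/14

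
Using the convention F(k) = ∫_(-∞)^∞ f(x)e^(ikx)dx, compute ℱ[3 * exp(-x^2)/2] 3 * sqrt(pi) * exp(-k^2/4)/2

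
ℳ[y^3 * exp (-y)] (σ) gamma (σ+3) 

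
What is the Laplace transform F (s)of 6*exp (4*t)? 6/ (s - 4)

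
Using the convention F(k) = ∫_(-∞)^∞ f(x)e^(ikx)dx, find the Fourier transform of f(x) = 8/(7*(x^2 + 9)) 8*pi*exp(-3*Abs(k))/21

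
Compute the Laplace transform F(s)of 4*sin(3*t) 12/(s^2 + 9)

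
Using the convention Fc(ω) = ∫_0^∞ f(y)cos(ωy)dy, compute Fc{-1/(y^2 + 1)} -pi*exp(-ω)/2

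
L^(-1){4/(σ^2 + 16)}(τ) sin(4*τ)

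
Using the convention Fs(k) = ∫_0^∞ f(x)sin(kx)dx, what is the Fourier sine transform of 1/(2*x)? pi/4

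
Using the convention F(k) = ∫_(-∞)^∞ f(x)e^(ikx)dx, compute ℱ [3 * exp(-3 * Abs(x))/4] 9/(2 * (k^2 + 9))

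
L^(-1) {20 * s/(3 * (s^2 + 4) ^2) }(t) 5 * t * sin(2 * t) /3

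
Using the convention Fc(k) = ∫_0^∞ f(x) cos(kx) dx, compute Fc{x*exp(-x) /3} (1 - k^2) /(3*(k^2+1) ^2) 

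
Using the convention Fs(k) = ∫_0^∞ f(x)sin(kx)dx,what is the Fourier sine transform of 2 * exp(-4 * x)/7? 2 * k/(7 * (k^2 + 16))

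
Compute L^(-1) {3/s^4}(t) t^3/2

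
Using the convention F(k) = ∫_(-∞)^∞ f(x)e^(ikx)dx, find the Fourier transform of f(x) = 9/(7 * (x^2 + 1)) 9 * pi * exp(-Abs(k))/7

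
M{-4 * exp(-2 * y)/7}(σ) -2^(2 - σ) * gamma(σ)/7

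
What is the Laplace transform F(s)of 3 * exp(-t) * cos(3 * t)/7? 3 * (s + 1)/(7 * ((s + 1)^2 + 9))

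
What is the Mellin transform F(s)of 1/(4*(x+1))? pi*csc(pi*s)/4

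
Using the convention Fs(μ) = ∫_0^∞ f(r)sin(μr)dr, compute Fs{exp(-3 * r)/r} atan(μ/3)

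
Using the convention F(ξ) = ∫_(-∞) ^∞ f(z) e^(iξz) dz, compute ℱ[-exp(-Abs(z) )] -2/(ξ^2 + 1) 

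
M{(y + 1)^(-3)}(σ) pi*(σ - 2)*(σ - 1)/(2*sin(pi*σ))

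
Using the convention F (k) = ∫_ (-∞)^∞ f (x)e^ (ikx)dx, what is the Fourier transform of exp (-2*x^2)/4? sqrt (2)*sqrt (pi)*exp (-k^2/8)/8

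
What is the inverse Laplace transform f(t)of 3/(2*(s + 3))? 3*exp(-3*t)/2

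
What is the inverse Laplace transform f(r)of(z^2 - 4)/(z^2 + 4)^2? r*cos(2*r)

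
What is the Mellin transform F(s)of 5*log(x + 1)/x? -5*pi*csc(pi*s)/(s - 1)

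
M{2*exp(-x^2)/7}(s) gamma(s/2)/7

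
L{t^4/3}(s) 8/s^5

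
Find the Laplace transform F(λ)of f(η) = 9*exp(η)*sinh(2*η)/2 9/((λ - 1)^2 - 4)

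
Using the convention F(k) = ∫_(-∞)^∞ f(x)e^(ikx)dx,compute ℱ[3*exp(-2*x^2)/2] 3*sqrt(2)*sqrt(pi)*exp(-k^2/8)/4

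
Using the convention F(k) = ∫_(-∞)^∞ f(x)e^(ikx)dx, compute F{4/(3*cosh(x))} 4*pi/(3*cosh(pi*k/2))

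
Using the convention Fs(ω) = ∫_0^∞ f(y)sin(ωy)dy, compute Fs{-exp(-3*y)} -ω/(ω^2 + 9)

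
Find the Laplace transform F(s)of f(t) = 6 6/s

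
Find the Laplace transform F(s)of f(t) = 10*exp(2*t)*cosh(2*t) 10*(s - 2)/(s*(s - 4))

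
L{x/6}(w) 1/(6*w^2)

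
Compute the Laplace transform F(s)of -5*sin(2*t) -10/(s^2 + 4)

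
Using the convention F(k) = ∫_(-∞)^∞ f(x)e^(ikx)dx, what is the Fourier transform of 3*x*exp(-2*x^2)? 3*sqrt(2)*I*sqrt(pi)*k*exp(-k^2/8)/8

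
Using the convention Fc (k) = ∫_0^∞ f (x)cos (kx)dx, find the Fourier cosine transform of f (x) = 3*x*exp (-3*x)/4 3*(9 - k^2)/ (4*(k^2 + 9)^2)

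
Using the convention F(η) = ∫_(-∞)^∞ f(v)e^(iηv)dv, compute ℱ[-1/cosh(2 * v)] -pi/(2 * cosh(pi * η/4))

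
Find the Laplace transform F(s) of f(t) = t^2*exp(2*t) 2/(s - 2) ^3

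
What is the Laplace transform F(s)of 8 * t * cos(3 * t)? 8 * (s^2 - 9)/(s^2 + 9)^2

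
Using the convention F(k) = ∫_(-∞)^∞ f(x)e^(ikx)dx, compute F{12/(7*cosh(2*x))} 6*pi/(7*cosh(pi*k/4))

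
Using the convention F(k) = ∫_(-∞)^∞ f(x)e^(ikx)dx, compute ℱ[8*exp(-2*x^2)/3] 4*sqrt(2)*sqrt(pi)*exp(-k^2/8)/3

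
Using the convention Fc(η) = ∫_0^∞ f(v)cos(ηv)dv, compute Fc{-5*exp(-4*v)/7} -20/(7*η^2+112)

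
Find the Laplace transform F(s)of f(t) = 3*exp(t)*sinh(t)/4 3/(4*s*(s - 2))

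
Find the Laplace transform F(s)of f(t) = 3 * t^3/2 9/s^4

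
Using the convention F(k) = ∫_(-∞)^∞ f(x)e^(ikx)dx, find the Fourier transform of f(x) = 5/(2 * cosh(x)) 5 * pi/(2 * cosh(pi * k/2))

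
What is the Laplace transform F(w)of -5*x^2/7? -10/(7*w^3)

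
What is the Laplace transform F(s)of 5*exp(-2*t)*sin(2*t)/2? 5/((s+2)^2+4)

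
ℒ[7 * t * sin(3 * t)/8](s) 21 * s/(4 * (s^2 + 9)^2)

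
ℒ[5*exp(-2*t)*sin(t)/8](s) 5/(8*((s+2)^2+1))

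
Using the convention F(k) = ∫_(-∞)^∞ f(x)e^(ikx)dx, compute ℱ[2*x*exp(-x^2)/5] I*sqrt(pi)*k*exp(-k^2/4)/5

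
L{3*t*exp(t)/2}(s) 3/(2*(s - 1)^2)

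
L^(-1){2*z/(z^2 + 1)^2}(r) r*sin(r)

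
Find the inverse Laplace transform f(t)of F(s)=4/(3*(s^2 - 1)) 4*sinh(t)/3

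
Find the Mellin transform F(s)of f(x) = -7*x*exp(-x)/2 -7*gamma(s + 1)/2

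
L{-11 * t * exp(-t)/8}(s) -11/(8 * (s + 1)^2)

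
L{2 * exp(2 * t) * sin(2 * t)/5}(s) 4/(5 * ((s - 2)^2 + 4))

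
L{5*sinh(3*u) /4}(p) 15/(4*(p^2 - 9) ) 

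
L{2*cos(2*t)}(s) 2*s/(s^2 + 4)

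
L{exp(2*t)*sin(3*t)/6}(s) 1/(2*((s - 2)^2+9))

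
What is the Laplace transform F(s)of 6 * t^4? 144/s^5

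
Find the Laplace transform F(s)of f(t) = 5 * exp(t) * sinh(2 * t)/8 5/(4 * ((s - 1)^2 - 4))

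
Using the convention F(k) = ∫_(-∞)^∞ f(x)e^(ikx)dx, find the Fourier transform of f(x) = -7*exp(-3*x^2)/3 -7*sqrt(3)*sqrt(pi)*exp(-k^2/12)/9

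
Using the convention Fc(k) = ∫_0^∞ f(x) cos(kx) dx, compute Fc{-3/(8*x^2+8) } -3*pi*exp(-k) /16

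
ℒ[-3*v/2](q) -3/(2*q^2)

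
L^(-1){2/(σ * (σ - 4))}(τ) exp(2 * τ) * sinh(2 * τ)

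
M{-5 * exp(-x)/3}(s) -5 * gamma(s)/3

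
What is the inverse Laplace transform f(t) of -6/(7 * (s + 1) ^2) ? -6 * t * exp(-t) /7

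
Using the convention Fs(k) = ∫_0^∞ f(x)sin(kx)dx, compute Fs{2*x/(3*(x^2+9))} pi*exp(-3*k)/3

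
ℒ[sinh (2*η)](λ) 2/ (λ^2 - 4)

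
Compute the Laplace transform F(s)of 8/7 8/(7*s)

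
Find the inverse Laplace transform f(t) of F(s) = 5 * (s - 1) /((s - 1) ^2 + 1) 5 * exp(t) * cos(t) 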